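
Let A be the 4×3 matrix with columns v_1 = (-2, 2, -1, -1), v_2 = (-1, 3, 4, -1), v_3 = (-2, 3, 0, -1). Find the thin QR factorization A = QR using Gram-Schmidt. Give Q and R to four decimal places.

v_1 = (-2, 2, -1, -1); ‖v_1‖ = 3.1623, so q_1 = (-0.6325, 0.6325, -0.3162, -0.3162).
q_1·v_2 = (-0.6325)·(-1) + 0.6325·3 + (-0.3162)·4 + (-0.3162)·(-1) = 1.5811.
u_2 = v_2 − 1.5811·q_1 = (0.0000, 2.0000, 4.5000, -0.5000).
‖u_2‖ = 4.9497, so q_2 = (0.0000, 0.4041, 0.9091, -0.1010).
q_1·v_3 = (-0.6325)·(-2) + 0.6325·3 + (-0.3162)·0 + (-0.3162)·(-1) = 3.4785; q_2·v_3 = 0.0000·(-2) + 0.4041·3 + 0.9091·0 + (-0.1010)·(-1) = 1.3132.
u_3 = v_3 − 3.4785·q_1 − 1.3132·q_2 = (0.2000, 0.2694, -0.0939, 0.2327).
‖u_3‖ = 0.4189, so q_3 = (0.4774, 0.6430, -0.2241, 0.5553).

Q = [[-0.6325, 0.0000, 0.4774], [0.6325, 0.4041, 0.6430], [-0.3162, 0.9091, -0.2241], [-0.3162, -0.1010, 0.5553]], R = [[3.1623, 1.5811, 3.4785], [0.0000, 4.9497, 1.3132], [0.0000, 0.0000, 0.4189]]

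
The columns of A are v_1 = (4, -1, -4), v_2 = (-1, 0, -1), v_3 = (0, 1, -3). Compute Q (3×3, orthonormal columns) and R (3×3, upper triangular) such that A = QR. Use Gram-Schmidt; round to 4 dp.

v_1 = (4, -1, -4); ‖v_1‖ = 5.7446, so q_1 = (0.6963, -0.1741, -0.6963).
q_1·v_2 = 0.6963·(-1) + (-0.1741)·0 + (-0.6963)·(-1) = 0.0000.
u_2 = v_2 + 0.0000·q_1 = (-1.0000, 0.0000, -1.0000).
‖u_2‖ = 1.4142, so q_2 = (-0.7071, 0.0000, -0.7071).
q_1·v_3 = 0.6963·0 + (-0.1741)·1 + (-0.6963)·(-3) = 1.9149; q_2·v_3 = (-0.7071)·0 + 0.0000·1 + (-0.7071)·(-3) = 2.1213.
u_3 = v_3 − 1.9149·q_1 − 2.1213·q_2 = (0.1667, 1.3333, -0.1667).
‖u_3‖ = 1.3540, so q_3 = (0.1231, 0.9847, -0.1231).

Q = [[0.6963, -0.7071, 0.1231], [-0.1741, 0.0000, 0.9847], [-0.6963, -0.7071, -0.1231]], R = [[5.7446, 0.0000, 1.9149], [0.0000, 1.4142, 2.1213], [0.0000, 0.0000, 1.3540]]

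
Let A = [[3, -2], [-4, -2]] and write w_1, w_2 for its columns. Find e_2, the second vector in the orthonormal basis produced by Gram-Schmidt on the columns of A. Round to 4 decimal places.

w_1 = (3, -4); ‖w_1‖ = 5.0000, so e_1 = (0.6000, -0.8000).
e_1·w_2 = 0.6000·(-2) + (-0.8000)·(-2) = 0.4000.
u_2 = w_2 − 0.4000·e_1 = (-2.2400, -1.6800).
‖u_2‖ = 2.8000, so e_2 = (-0.8000, -0.6000).

e_2 = (-0.8000, -0.6000)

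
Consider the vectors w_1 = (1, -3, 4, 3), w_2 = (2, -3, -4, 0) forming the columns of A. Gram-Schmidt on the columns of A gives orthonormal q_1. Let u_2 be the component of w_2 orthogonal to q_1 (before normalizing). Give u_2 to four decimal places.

u_2 = (2.1429, -3.4286, -3.4286, 0.4286)

q_1 = w_1/‖w_1‖ = (1, -3, 4, 3)/5.9161 = (0.1690, -0.5071, 0.6761, 0.5071).
r_{12} = q_1·w_2 = -0.8452.
u_2 = w_2 + 0.8452·q_1 = (2.1429, -3.4286, -3.4286, 0.4286).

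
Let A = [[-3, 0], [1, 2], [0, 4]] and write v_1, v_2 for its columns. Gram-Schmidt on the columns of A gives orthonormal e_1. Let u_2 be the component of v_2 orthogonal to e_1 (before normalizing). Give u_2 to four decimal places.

u_2 = (0.6000, 1.8000, 4.0000)

v_1 = (-3, 1, 0); ‖v_1‖ = 3.1623, so e_1 = (-0.9487, 0.3162, 0.0000).
e_1·v_2 = (-0.9487)·0 + 0.3162·2 + 0.0000·4 = 0.6325.
u_2 = v_2 − 0.6325·e_1 = (0.6000, 1.8000, 4.0000).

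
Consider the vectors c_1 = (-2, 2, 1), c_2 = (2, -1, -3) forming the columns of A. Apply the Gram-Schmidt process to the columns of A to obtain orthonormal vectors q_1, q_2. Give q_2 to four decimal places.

c_1 = (-2, 2, 1); ‖c_1‖ = 3.0000, so q_1 = (-0.6667, 0.6667, 0.3333).
q_1·c_2 = (-0.6667)·2 + 0.6667·(-1) + 0.3333·(-3) = -3.0000.
u_2 = c_2 + 3.0000·q_1 = (0.0000, 1.0000, -2.0000).
‖u_2‖ = 2.2361, so q_2 = (0.0000, 0.4472, -0.8944).

q_2 = (0.0000, 0.4472, -0.8944)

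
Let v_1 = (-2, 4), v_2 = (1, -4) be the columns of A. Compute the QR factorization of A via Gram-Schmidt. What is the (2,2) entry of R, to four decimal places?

v_1 = (-2, 4); ‖v_1‖ = 4.4721, so e_1 = (-0.4472, 0.8944).
e_1·v_2 = (-0.4472)·1 + 0.8944·(-4) = -4.0249.
u_2 = v_2 + 4.0249·e_1 = (-0.8000, -0.4000).
r_{22} = ‖u_2‖ = 0.8944.

r_{22} = 0.8944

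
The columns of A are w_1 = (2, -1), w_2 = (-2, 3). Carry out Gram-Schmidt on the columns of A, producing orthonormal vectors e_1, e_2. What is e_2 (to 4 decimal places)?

e_1 = w_1/‖w_1‖ = (2, -1)/2.2361 = (0.8944, -0.4472).
r_{12} = e_1·w_2 = -3.1305.
u_2 = w_2 + 3.1305·e_1 = (0.8000, 1.6000).
‖u_2‖ = 1.7889, so e_2 = (0.4472, 0.8944).

e_2 = (0.4472, 0.8944)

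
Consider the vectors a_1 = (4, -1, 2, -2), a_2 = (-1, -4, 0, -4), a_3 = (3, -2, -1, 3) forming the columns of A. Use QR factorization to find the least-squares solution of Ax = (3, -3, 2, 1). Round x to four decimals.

a_1 = (4, -1, 2, -2); ‖a_1‖ = 5.0000, so e_1 = (0.8000, -0.2000, 0.4000, -0.4000).
e_1·a_2 = 0.8000·(-1) + (-0.2000)·(-4) + 0.4000·0 + (-0.4000)·(-4) = 1.6000.
u_2 = a_2 − 1.6000·e_1 = (-2.2800, -3.6800, -0.6400, -3.3600).
‖u_2‖ = 5.5172, so e_2 = (-0.4132, -0.6670, -0.1160, -0.6090).
e_1·a_3 = 0.8000·3 + (-0.2000)·(-2) + 0.4000·(-1) + (-0.4000)·3 = 1.2000; e_2·a_3 = (-0.4132)·3 + (-0.6670)·(-2) + (-0.1160)·(-1) + (-0.6090)·3 = -1.6167.
u_3 = a_3 − 1.2000·e_1 + 1.6167·e_2 = (1.3719, -2.8384, -1.6675, 2.4954).
‖u_3‖ = 4.3527, so e_3 = (0.3152, -0.6521, -0.3831, 0.5733).
Qᵀb = (3.4000, -0.0797, 2.7089).
Back-substitute: x_3 = 2.7089/4.3527 = 0.6223.
x_2 = (-0.0797 + 1.6167·0.6223)/5.5172 = 0.1679.
x_1 = (3.4000 − 1.6000·0.1679 − 1.2000·0.6223)/5.0000 = 0.4769.

x = (0.4769, 0.1679, 0.6223)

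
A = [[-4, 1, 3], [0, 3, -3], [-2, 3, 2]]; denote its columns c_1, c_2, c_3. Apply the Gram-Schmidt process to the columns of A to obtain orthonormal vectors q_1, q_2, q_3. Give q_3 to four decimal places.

c_1 = (-4, 0, -2); ‖c_1‖ = 4.4721, so q_1 = (-0.8944, 0.0000, -0.4472).
q_1·c_2 = (-0.8944)·1 + 0.0000·3 + (-0.4472)·3 = -2.2361.
u_2 = c_2 + 2.2361·q_1 = (-1.0000, 3.0000, 2.0000).
‖u_2‖ = 3.7417, so q_2 = (-0.2673, 0.8018, 0.5345).
q_1·c_3 = (-0.8944)·3 + 0.0000·(-3) + (-0.4472)·2 = -3.5777; q_2·c_3 = (-0.2673)·3 + 0.8018·(-3) + 0.5345·2 = -2.1381.
u_3 = c_3 + 3.5777·q_1 + 2.1381·q_2 = (-0.7714, -1.2857, 1.5429).
‖u_3‖ = 2.1514, so q_3 = (-0.3586, -0.5976, 0.7171).

q_3 = (-0.3586, -0.5976, 0.7171)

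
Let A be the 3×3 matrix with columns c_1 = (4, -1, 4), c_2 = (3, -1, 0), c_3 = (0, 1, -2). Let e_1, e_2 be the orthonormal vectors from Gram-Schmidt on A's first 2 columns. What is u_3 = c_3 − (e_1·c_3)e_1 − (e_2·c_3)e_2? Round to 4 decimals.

u_3 = (0.3478, 1.0435, -0.0870)

c_1 = (4, -1, 4); ‖c_1‖ = 5.7446, so e_1 = (0.6963, -0.1741, 0.6963).
e_1·c_2 = 0.6963·3 + (-0.1741)·(-1) + 0.6963·0 = 2.2630.
u_2 = c_2 − 2.2630·e_1 = (1.4242, -0.6061, -1.5758).
‖u_2‖ = 2.2088, so e_2 = (0.6448, -0.2744, -0.7134).
e_1·c_3 = 0.6963·0 + (-0.1741)·1 + 0.6963·(-2) = -1.5667; e_2·c_3 = 0.6448·0 + (-0.2744)·1 + (-0.7134)·(-2) = 1.1524.
u_3 = c_3 + 1.5667·e_1 − 1.1524·e_2 = (0.3478, 1.0435, -0.0870).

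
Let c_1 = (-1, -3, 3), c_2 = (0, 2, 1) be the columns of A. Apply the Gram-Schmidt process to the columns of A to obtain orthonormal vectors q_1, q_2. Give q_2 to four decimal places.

c_1 = (-1, -3, 3); ‖c_1‖ = 4.3589, so q_1 = (-0.2294, -0.6882, 0.6882).
q_1·c_2 = (-0.2294)·0 + (-0.6882)·2 + 0.6882·1 = -0.6882.
u_2 = c_2 + 0.6882·q_1 = (-0.1579, 1.5263, 1.4737).
‖u_2‖ = 2.1275, so q_2 = (-0.0742, 0.7174, 0.6927).

q_2 = (-0.0742, 0.7174, 0.6927)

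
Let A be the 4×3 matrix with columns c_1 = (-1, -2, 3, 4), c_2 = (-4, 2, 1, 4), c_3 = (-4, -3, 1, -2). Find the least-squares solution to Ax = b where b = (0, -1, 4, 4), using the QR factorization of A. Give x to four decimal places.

x = (1.0606, -0.0414, -0.2060)

q_1 = c_1/‖c_1‖ = (-1, -2, 3, 4)/5.4772 = (-0.1826, -0.3651, 0.5477, 0.7303).
r_{12} = q_1·c_2 = 3.4689.
u_2 = c_2 − 3.4689·q_1 = (-3.3667, 3.2667, -0.9000, 1.4667).
‖u_2‖ = 4.9967, so q_2 = (-0.6738, 0.6538, -0.1801, 0.2935).
r_{13} = q_1·c_3 = 0.9129; r_{23} = q_2·c_3 = -0.0334.
u_3 = c_3 − 0.9129·q_1 + 0.0334·q_2 = (-3.8558, -2.6449, 0.4940, -2.6569).
‖u_3‖ = 5.4005, so q_3 = (-0.7140, -0.4897, 0.0915, -0.4920).
Qᵀb = (5.4772, -0.2001, -1.1122).
Back-substitute: x_3 = -1.1122/5.4005 = -0.2060.
x_2 = (-0.2001 + 0.0334·(-0.2060))/4.9967 = -0.0414.
x_1 = (5.4772 − 3.4689·(-0.0414) − 0.9129·(-0.2060))/5.4772 = 1.0606.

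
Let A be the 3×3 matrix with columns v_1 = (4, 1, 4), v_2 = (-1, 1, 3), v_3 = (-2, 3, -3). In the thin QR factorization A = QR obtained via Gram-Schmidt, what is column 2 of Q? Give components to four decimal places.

v_1 = (4, 1, 4); ‖v_1‖ = 5.7446, so q_1 = (0.6963, 0.1741, 0.6963).
q_1·v_2 = 0.6963·(-1) + 0.1741·1 + 0.6963·3 = 1.5667.
u_2 = v_2 − 1.5667·q_1 = (-2.0909, 0.7273, 1.9091).
‖u_2‖ = 2.9233, so q_2 = (-0.7153, 0.2488, 0.6531).

q_2 = (-0.7153, 0.2488, 0.6531)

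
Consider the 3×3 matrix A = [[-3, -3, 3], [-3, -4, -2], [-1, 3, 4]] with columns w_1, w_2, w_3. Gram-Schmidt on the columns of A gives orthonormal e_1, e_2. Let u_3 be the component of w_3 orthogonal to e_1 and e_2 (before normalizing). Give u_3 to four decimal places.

e_1 = w_1/‖w_1‖ = (-3, -3, -1)/4.3589 = (-0.6882, -0.6882, -0.2294).
r_{12} = e_1·w_2 = 4.1295.
u_2 = w_2 − 4.1295·e_1 = (-0.1579, -1.1579, 3.9474).
‖u_2‖ = 4.1167, so e_2 = (-0.0384, -0.2813, 0.9589).
r_{13} = e_1·w_3 = -1.6059; r_{23} = e_2·w_3 = 4.2829.
u_3 = w_3 + 1.6059·e_1 − 4.2829·e_2 = (2.0590, -1.9006, -0.4752).

u_3 = (2.0590, -1.9006, -0.4752)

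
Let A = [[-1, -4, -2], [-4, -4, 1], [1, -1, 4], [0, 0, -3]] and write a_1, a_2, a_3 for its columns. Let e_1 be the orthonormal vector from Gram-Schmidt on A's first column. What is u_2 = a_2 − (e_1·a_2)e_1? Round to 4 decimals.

u_2 = (-2.9444, 0.2222, -2.0556, 0.0000)

a_1 = (-1, -4, 1, 0); ‖a_1‖ = 4.2426, so e_1 = (-0.2357, -0.9428, 0.2357, 0.0000).
e_1·a_2 = (-0.2357)·(-4) + (-0.9428)·(-4) + 0.2357·(-1) + 0.0000·0 = 4.4783.
u_2 = a_2 − 4.4783·e_1 = (-2.9444, 0.2222, -2.0556, 0.0000).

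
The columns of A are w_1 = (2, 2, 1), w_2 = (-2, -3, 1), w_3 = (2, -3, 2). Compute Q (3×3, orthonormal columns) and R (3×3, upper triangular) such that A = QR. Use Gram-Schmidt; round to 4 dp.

q_1 = w_1/‖w_1‖ = (2, 2, 1)/3.0000 = (0.6667, 0.6667, 0.3333).
r_{12} = q_1·w_2 = -3.0000.
u_2 = w_2 + 3.0000·q_1 = (0.0000, -1.0000, 2.0000).
‖u_2‖ = 2.2361, so q_2 = (0.0000, -0.4472, 0.8944).
r_{13} = q_1·w_3 = 0.0000; r_{23} = q_2·w_3 = 3.1305.
u_3 = w_3 + 0.0000·q_1 − 3.1305·q_2 = (2.0000, -1.6000, -0.8000).
‖u_3‖ = 2.6833, so q_3 = (0.7454, -0.5963, -0.2981).

Q = [[0.6667, 0.0000, 0.7454], [0.6667, -0.4472, -0.5963], [0.3333, 0.8944, -0.2981]], R = [[3.0000, -3.0000, 0.0000], [0.0000, 2.2361, 3.1305], [0.0000, 0.0000, 2.6833]]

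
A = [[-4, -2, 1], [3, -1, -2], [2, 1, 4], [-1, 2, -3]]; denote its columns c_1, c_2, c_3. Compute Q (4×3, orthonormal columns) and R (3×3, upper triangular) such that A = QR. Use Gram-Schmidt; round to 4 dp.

Q = [[-0.7303, -0.4404, 0.1508], [0.5477, -0.4954, -0.4523], [0.3651, 0.2202, 0.7538], [-0.1826, 0.7156, -0.4523]], R = [[5.4772, 0.9129, 0.1826], [0.0000, 3.0277, -0.7156], [0.0000, 0.0000, 5.4272]]

c_1 = (-4, 3, 2, -1); ‖c_1‖ = 5.4772, so q_1 = (-0.7303, 0.5477, 0.3651, -0.1826).
q_1·c_2 = (-0.7303)·(-2) + 0.5477·(-1) + 0.3651·1 + (-0.1826)·2 = 0.9129.
u_2 = c_2 − 0.9129·q_1 = (-1.3333, -1.5000, 0.6667, 2.1667).
‖u_2‖ = 3.0277, so q_2 = (-0.4404, -0.4954, 0.2202, 0.7156).
q_1·c_3 = (-0.7303)·1 + 0.5477·(-2) + 0.3651·4 + (-0.1826)·(-3) = 0.1826; q_2·c_3 = (-0.4404)·1 + (-0.4954)·(-2) + 0.2202·4 + 0.7156·(-3) = -0.7156.
u_3 = c_3 − 0.1826·q_1 + 0.7156·q_2 = (0.8182, -2.4545, 4.0909, -2.4545).
‖u_3‖ = 5.4272, so q_3 = (0.1508, -0.4523, 0.7538, -0.4523).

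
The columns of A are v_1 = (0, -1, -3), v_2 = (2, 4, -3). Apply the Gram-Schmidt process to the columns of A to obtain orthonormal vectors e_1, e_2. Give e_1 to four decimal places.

e_1 = v_1/‖v_1‖ = (0, -1, -3)/3.1623 = (0.0000, -0.3162, -0.9487).

e_1 = (0.0000, -0.3162, -0.9487)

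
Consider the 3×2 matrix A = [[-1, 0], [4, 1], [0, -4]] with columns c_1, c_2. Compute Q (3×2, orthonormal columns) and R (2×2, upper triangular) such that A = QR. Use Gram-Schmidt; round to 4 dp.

Q = [[-0.2425, 0.0587], [0.9701, 0.0147], [0.0000, -0.9982]], R = [[4.1231, 0.9701], [0.0000, 4.0073]]

q_1 = c_1/‖c_1‖ = (-1, 4, 0)/4.1231 = (-0.2425, 0.9701, 0.0000).
r_{12} = q_1·c_2 = 0.9701.
u_2 = c_2 − 0.9701·q_1 = (0.2353, 0.0588, -4.0000).
‖u_2‖ = 4.0073, so q_2 = (0.0587, 0.0147, -0.9982).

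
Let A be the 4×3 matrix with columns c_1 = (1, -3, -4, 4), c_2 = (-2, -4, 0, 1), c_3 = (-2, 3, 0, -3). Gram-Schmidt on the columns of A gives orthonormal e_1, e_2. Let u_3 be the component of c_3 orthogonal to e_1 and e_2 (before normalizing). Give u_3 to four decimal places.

c_1 = (1, -3, -4, 4); ‖c_1‖ = 6.4807, so e_1 = (0.1543, -0.4629, -0.6172, 0.6172).
e_1·c_2 = 0.1543·(-2) + (-0.4629)·(-4) + (-0.6172)·0 + 0.6172·1 = 2.1602.
u_2 = c_2 − 2.1602·e_1 = (-2.3333, -3.0000, 1.3333, -0.3333).
‖u_2‖ = 4.0415, so e_2 = (-0.5774, -0.7423, 0.3299, -0.0825).
e_1·c_3 = 0.1543·(-2) + (-0.4629)·3 + (-0.6172)·0 + 0.6172·(-3) = -3.5490; e_2·c_3 = (-0.5774)·(-2) + (-0.7423)·3 + 0.3299·0 + (-0.0825)·(-3) = -0.8248.
u_3 = c_3 + 3.5490·e_1 + 0.8248·e_2 = (-1.9286, 0.7449, -1.9184, -0.8776).

u_3 = (-1.9286, 0.7449, -1.9184, -0.8776)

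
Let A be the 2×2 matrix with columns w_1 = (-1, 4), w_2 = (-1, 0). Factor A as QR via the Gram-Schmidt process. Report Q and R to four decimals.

Q = [[-0.2425, -0.9701], [0.9701, -0.2425]], R = [[4.1231, 0.2425], [0.0000, 0.9701]]

w_1 = (-1, 4); ‖w_1‖ = 4.1231, so e_1 = (-0.2425, 0.9701).
e_1·w_2 = (-0.2425)·(-1) + 0.9701·0 = 0.2425.
u_2 = w_2 − 0.2425·e_1 = (-0.9412, -0.2353).
‖u_2‖ = 0.9701, so e_2 = (-0.9701, -0.2425).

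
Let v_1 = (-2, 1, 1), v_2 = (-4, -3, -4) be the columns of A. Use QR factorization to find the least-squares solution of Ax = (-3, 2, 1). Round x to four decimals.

x = (1.4980, 0.0122)

v_1 = (-2, 1, 1); ‖v_1‖ = 2.4495, so e_1 = (-0.8165, 0.4082, 0.4082).
e_1·v_2 = (-0.8165)·(-4) + 0.4082·(-3) + 0.4082·(-4) = 0.4082.
u_2 = v_2 − 0.4082·e_1 = (-3.6667, -3.1667, -4.1667).
‖u_2‖ = 6.3901, so e_2 = (-0.5738, -0.4956, -0.6521).
Qᵀb = (3.6742, 0.0782).
Back-substitute: x_2 = 0.0782/6.3901 = 0.0122.
x_1 = (3.6742 − 0.4082·0.0122)/2.4495 = 1.4980.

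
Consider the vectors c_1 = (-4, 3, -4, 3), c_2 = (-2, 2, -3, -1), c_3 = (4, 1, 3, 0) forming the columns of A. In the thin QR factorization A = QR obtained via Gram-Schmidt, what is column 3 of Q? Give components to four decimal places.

c_1 = (-4, 3, -4, 3); ‖c_1‖ = 7.0711, so e_1 = (-0.5657, 0.4243, -0.5657, 0.4243).
e_1·c_2 = (-0.5657)·(-2) + 0.4243·2 + (-0.5657)·(-3) + 0.4243·(-1) = 3.2527.
u_2 = c_2 − 3.2527·e_1 = (-0.1600, 0.6200, -1.1600, -2.3800).
‖u_2‖ = 2.7240, so e_2 = (-0.0587, 0.2276, -0.4258, -0.8737).
e_1·c_3 = (-0.5657)·4 + 0.4243·1 + (-0.5657)·3 + 0.4243·0 = -3.5355; e_2·c_3 = (-0.0587)·4 + 0.2276·1 + (-0.4258)·3 + (-0.8737)·0 = -1.2849.
u_3 = c_3 + 3.5355·e_1 + 1.2849·e_2 = (1.9245, 2.7925, 0.4528, 0.3774).
‖u_3‖ = 3.4422, so e_3 = (0.5591, 0.8112, 0.1316, 0.1096).

e_3 = (0.5591, 0.8112, 0.1316, 0.1096)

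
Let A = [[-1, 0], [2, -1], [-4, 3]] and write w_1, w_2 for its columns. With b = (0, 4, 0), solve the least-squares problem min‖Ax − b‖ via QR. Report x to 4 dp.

x = (1.7143, 2.0000)

q_1 = w_1/‖w_1‖ = (-1, 2, -4)/4.5826 = (-0.2182, 0.4364, -0.8729).
r_{12} = q_1·w_2 = -3.0551.
u_2 = w_2 + 3.0551·q_1 = (-0.6667, 0.3333, 0.3333).
‖u_2‖ = 0.8165, so q_2 = (-0.8165, 0.4082, 0.4082).
Qᵀb = (1.7457, 1.6330).
Back-substitute: x_2 = 1.6330/0.8165 = 2.0000.
x_1 = (1.7457 + 3.0551·2.0000)/4.5826 = 1.7143.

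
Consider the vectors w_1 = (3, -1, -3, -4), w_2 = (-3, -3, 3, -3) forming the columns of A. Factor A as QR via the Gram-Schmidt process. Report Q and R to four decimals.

Q = [[0.5071, -0.4588], [-0.1690, -0.5161], [-0.5071, 0.4588], [-0.6761, -0.5591]], R = [[5.9161, -0.5071], [0.0000, 5.9785]]

e_1 = w_1/‖w_1‖ = (3, -1, -3, -4)/5.9161 = (0.5071, -0.1690, -0.5071, -0.6761).
r_{12} = e_1·w_2 = -0.5071.
u_2 = w_2 + 0.5071·e_1 = (-2.7429, -3.0857, 2.7429, -3.3429).
‖u_2‖ = 5.9785, so e_2 = (-0.4588, -0.5161, 0.4588, -0.5591).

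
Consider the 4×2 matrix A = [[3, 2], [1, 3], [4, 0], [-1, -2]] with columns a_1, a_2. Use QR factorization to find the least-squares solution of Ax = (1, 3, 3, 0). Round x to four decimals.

e_1 = a_1/‖a_1‖ = (3, 1, 4, -1)/5.1962 = (0.5774, 0.1925, 0.7698, -0.1925).
r_{12} = e_1·a_2 = 2.1170.
u_2 = a_2 − 2.1170·e_1 = (0.7778, 2.5926, -1.6296, -1.5926).
‖u_2‖ = 3.5382, so e_2 = (0.2198, 0.7328, -0.4606, -0.4501).
Qᵀb = (3.4641, 1.0363).
Back-substitute: x_2 = 1.0363/3.5382 = 0.2929.
x_1 = (3.4641 − 2.1170·0.2929)/5.1962 = 0.5473.

x = (0.5473, 0.2929)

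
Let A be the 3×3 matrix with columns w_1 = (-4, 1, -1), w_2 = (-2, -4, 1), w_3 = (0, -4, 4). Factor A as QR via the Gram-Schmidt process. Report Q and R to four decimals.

e_1 = w_1/‖w_1‖ = (-4, 1, -1)/4.2426 = (-0.9428, 0.2357, -0.2357).
r_{12} = e_1·w_2 = 0.7071.
u_2 = w_2 − 0.7071·e_1 = (-1.3333, -4.1667, 1.1667).
‖u_2‖ = 4.5277, so e_2 = (-0.2945, -0.9203, 0.2577).
r_{13} = e_1·w_3 = -1.8856; r_{23} = e_2·w_3 = 4.7117.
u_3 = w_3 + 1.8856·e_1 − 4.7117·e_2 = (-0.3902, 0.7805, 2.3415).
‖u_3‖ = 2.4988, so e_3 = (-0.1562, 0.3123, 0.9370).

Q = [[-0.9428, -0.2945, -0.1562], [0.2357, -0.9203, 0.3123], [-0.2357, 0.2577, 0.9370]], R = [[4.2426, 0.7071, -1.8856], [0.0000, 4.5277, 4.7117], [0.0000, 0.0000, 2.4988]]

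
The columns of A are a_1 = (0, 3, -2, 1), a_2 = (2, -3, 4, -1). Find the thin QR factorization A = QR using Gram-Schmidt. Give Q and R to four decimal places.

Q = [[0.0000, 0.7638], [0.8018, 0.3273], [-0.5345, 0.5455], [0.2673, 0.1091]], R = [[3.7417, -4.8107], [0.0000, 2.6186]]

a_1 = (0, 3, -2, 1); ‖a_1‖ = 3.7417, so e_1 = (0.0000, 0.8018, -0.5345, 0.2673).
e_1·a_2 = 0.0000·2 + 0.8018·(-3) + (-0.5345)·4 + 0.2673·(-1) = -4.8107.
u_2 = a_2 + 4.8107·e_1 = (2.0000, 0.8571, 1.4286, 0.2857).
‖u_2‖ = 2.6186, so e_2 = (0.7638, 0.3273, 0.5455, 0.1091).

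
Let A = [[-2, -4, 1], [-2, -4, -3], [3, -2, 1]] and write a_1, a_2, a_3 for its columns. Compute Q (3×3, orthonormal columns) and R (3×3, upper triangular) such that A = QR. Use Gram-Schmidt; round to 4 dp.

Q = [[-0.4851, -0.5145, 0.7071], [-0.4851, -0.5145, -0.7071], [0.7276, -0.6860, 0.0000]], R = [[4.1231, 2.4254, 1.6977], [0.0000, 5.4880, 0.3430], [0.0000, 0.0000, 2.8284]]

a_1 = (-2, -2, 3); ‖a_1‖ = 4.1231, so q_1 = (-0.4851, -0.4851, 0.7276).
q_1·a_2 = (-0.4851)·(-4) + (-0.4851)·(-4) + 0.7276·(-2) = 2.4254.
u_2 = a_2 − 2.4254·q_1 = (-2.8235, -2.8235, -3.7647).
‖u_2‖ = 5.4880, so q_2 = (-0.5145, -0.5145, -0.6860).
q_1·a_3 = (-0.4851)·1 + (-0.4851)·(-3) + 0.7276·1 = 1.6977; q_2·a_3 = (-0.5145)·1 + (-0.5145)·(-3) + (-0.6860)·1 = 0.3430.
u_3 = a_3 − 1.6977·q_1 − 0.3430·q_2 = (2.0000, -2.0000, 0.0000).
‖u_3‖ = 2.8284, so q_3 = (0.7071, -0.7071, 0.0000).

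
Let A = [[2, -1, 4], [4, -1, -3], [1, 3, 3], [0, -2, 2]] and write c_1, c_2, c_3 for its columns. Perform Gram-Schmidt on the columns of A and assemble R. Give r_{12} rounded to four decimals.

c_1 = (2, 4, 1, 0); ‖c_1‖ = 4.5826, so e_1 = (0.4364, 0.8729, 0.2182, 0.0000).
r_{12} = e_1·c_2 = -0.6547.

r_{12} = -0.6547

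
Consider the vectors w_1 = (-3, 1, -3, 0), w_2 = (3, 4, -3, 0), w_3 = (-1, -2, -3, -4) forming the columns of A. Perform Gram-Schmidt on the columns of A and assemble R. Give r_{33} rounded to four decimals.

r_{33} = 4.9223

e_1 = w_1/‖w_1‖ = (-3, 1, -3, 0)/4.3589 = (-0.6882, 0.2294, -0.6882, 0.0000).
r_{12} = e_1·w_2 = 0.9177.
u_2 = w_2 − 0.9177·e_1 = (3.6316, 3.7895, -2.3684, 0.0000).
‖u_2‖ = 5.7583, so e_2 = (0.6307, 0.6581, -0.4113, 0.0000).
r_{13} = e_1·w_3 = 2.2942; r_{23} = e_2·w_3 = -0.7129.
u_3 = w_3 − 2.2942·e_1 + 0.7129·e_2 = (1.0286, -2.0571, -1.7143, -4.0000).
r_{33} = ‖u_3‖ = 4.9223.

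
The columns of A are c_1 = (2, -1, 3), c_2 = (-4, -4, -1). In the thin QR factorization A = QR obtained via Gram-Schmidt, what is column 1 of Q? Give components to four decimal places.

e_1 = c_1/‖c_1‖ = (2, -1, 3)/3.7417 = (0.5345, -0.2673, 0.8018).

e_1 = (0.5345, -0.2673, 0.8018)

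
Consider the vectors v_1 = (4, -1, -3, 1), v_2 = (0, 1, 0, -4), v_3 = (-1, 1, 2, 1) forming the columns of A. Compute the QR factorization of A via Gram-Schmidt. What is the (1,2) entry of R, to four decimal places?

r_{12} = -0.9623

v_1 = (4, -1, -3, 1); ‖v_1‖ = 5.1962, so e_1 = (0.7698, -0.1925, -0.5774, 0.1925).
r_{12} = e_1·v_2 = -0.9623.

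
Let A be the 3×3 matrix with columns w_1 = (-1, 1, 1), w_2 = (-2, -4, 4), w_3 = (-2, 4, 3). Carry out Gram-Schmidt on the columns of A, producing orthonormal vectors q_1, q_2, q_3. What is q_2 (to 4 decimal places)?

w_1 = (-1, 1, 1); ‖w_1‖ = 1.7321, so q_1 = (-0.5774, 0.5774, 0.5774).
q_1·w_2 = (-0.5774)·(-2) + 0.5774·(-4) + 0.5774·4 = 1.1547.
u_2 = w_2 − 1.1547·q_1 = (-1.3333, -4.6667, 3.3333).
‖u_2‖ = 5.8878, so q_2 = (-0.2265, -0.7926, 0.5661).

q_2 = (-0.2265, -0.7926, 0.5661)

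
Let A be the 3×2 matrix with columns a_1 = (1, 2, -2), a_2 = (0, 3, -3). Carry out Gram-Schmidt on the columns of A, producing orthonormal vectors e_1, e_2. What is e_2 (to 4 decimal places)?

e_2 = (-0.9428, 0.2357, -0.2357)

a_1 = (1, 2, -2); ‖a_1‖ = 3.0000, so e_1 = (0.3333, 0.6667, -0.6667).
e_1·a_2 = 0.3333·0 + 0.6667·3 + (-0.6667)·(-3) = 4.0000.
u_2 = a_2 − 4.0000·e_1 = (-1.3333, 0.3333, -0.3333).
‖u_2‖ = 1.4142, so e_2 = (-0.9428, 0.2357, -0.2357).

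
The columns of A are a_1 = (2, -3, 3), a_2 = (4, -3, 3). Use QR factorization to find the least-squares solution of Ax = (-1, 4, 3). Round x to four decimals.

a_1 = (2, -3, 3); ‖a_1‖ = 4.6904, so q_1 = (0.4264, -0.6396, 0.6396).
q_1·a_2 = 0.4264·4 + (-0.6396)·(-3) + 0.6396·3 = 5.5432.
u_2 = a_2 − 5.5432·q_1 = (1.6364, 0.5455, -0.5455).
‖u_2‖ = 1.8091, so q_2 = (0.9045, 0.3015, -0.3015).
Qᵀb = (-1.0660, -0.6030).
Back-substitute: x_2 = -0.6030/1.8091 = -0.3333.
x_1 = (-1.0660 − 5.5432·(-0.3333))/4.6904 = 0.1667.

x = (0.1667, -0.3333)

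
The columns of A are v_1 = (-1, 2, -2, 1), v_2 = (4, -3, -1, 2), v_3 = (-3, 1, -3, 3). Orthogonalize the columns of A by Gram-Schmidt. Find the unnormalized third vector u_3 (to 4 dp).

u_3 = (-1.9091, -1.6364, 0.0000, 1.3636)

v_1 = (-1, 2, -2, 1); ‖v_1‖ = 3.1623, so e_1 = (-0.3162, 0.6325, -0.6325, 0.3162).
e_1·v_2 = (-0.3162)·4 + 0.6325·(-3) + (-0.6325)·(-1) + 0.3162·2 = -1.8974.
u_2 = v_2 + 1.8974·e_1 = (3.4000, -1.8000, -2.2000, 2.6000).
‖u_2‖ = 5.1381, so e_2 = (0.6617, -0.3503, -0.4282, 0.5060).
e_1·v_3 = (-0.3162)·(-3) + 0.6325·1 + (-0.6325)·(-3) + 0.3162·3 = 4.4272; e_2·v_3 = 0.6617·(-3) + (-0.3503)·1 + (-0.4282)·(-3) + 0.5060·3 = 0.4671.
u_3 = v_3 − 4.4272·e_1 − 0.4671·e_2 = (-1.9091, -1.6364, 0.0000, 1.3636).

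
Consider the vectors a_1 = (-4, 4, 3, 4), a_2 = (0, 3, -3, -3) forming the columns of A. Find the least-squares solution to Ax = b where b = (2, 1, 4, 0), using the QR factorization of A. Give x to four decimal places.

a_1 = (-4, 4, 3, 4); ‖a_1‖ = 7.5498, so e_1 = (-0.5298, 0.5298, 0.3974, 0.5298).
e_1·a_2 = (-0.5298)·0 + 0.5298·3 + 0.3974·(-3) + 0.5298·(-3) = -1.1921.
u_2 = a_2 + 1.1921·e_1 = (-0.6316, 3.6316, -2.5263, -2.3684).
‖u_2‖ = 5.0576, so e_2 = (-0.1249, 0.7180, -0.4995, -0.4683).
Qᵀb = (1.0596, -1.5298).
Back-substitute: x_2 = -1.5298/5.0576 = -0.3025.
x_1 = (1.0596 + 1.1921·(-0.3025))/7.5498 = 0.0926.

x = (0.0926, -0.3025)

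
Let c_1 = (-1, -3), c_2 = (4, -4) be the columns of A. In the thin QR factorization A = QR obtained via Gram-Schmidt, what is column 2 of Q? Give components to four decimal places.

c_1 = (-1, -3); ‖c_1‖ = 3.1623, so q_1 = (-0.3162, -0.9487).
q_1·c_2 = (-0.3162)·4 + (-0.9487)·(-4) = 2.5298.
u_2 = c_2 − 2.5298·q_1 = (4.8000, -1.6000).
‖u_2‖ = 5.0596, so q_2 = (0.9487, -0.3162).

q_2 = (0.9487, -0.3162)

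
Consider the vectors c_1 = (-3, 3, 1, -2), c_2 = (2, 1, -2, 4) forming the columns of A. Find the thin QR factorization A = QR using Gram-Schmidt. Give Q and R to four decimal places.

Q = [[-0.6255, 0.0724], [0.6255, 0.6416], [0.2085, -0.3415], [-0.4170, 0.6830]], R = [[4.7958, -2.7107], [0.0000, 4.2014]]

c_1 = (-3, 3, 1, -2); ‖c_1‖ = 4.7958, so q_1 = (-0.6255, 0.6255, 0.2085, -0.4170).
q_1·c_2 = (-0.6255)·2 + 0.6255·1 + 0.2085·(-2) + (-0.4170)·4 = -2.7107.
u_2 = c_2 + 2.7107·q_1 = (0.3043, 2.6957, -1.4348, 2.8696).
‖u_2‖ = 4.2014, so q_2 = (0.0724, 0.6416, -0.3415, 0.6830).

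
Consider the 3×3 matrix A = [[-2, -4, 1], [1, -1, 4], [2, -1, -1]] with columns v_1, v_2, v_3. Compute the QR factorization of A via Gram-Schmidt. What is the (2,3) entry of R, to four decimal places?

r_{23} = -1.7942

v_1 = (-2, 1, 2); ‖v_1‖ = 3.0000, so e_1 = (-0.6667, 0.3333, 0.6667).
e_1·v_2 = (-0.6667)·(-4) + 0.3333·(-1) + 0.6667·(-1) = 1.6667.
u_2 = v_2 − 1.6667·e_1 = (-2.8889, -1.5556, -2.1111).
‖u_2‖ = 3.9016, so e_2 = (-0.7404, -0.3987, -0.5411).
r_{23} = e_2·v_3 = -1.7942.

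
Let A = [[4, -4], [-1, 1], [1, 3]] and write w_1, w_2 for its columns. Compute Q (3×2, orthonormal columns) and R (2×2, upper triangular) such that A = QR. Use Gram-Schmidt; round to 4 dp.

w_1 = (4, -1, 1); ‖w_1‖ = 4.2426, so e_1 = (0.9428, -0.2357, 0.2357).
e_1·w_2 = 0.9428·(-4) + (-0.2357)·1 + 0.2357·3 = -3.2998.
u_2 = w_2 + 3.2998·e_1 = (-0.8889, 0.2222, 3.7778).
‖u_2‖ = 3.8873, so e_2 = (-0.2287, 0.0572, 0.9718).

Q = [[0.9428, -0.2287], [-0.2357, 0.0572], [0.2357, 0.9718]], R = [[4.2426, -3.2998], [0.0000, 3.8873]]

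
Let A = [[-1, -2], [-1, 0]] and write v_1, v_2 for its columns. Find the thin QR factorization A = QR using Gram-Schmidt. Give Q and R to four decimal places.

Q = [[-0.7071, -0.7071], [-0.7071, 0.7071]], R = [[1.4142, 1.4142], [0.0000, 1.4142]]

v_1 = (-1, -1); ‖v_1‖ = 1.4142, so e_1 = (-0.7071, -0.7071).
e_1·v_2 = (-0.7071)·(-2) + (-0.7071)·0 = 1.4142.
u_2 = v_2 − 1.4142·e_1 = (-1.0000, 1.0000).
‖u_2‖ = 1.4142, so e_2 = (-0.7071, 0.7071).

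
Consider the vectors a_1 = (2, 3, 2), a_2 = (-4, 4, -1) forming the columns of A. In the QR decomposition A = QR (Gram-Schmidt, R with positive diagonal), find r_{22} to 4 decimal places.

a_1 = (2, 3, 2); ‖a_1‖ = 4.1231, so q_1 = (0.4851, 0.7276, 0.4851).
q_1·a_2 = 0.4851·(-4) + 0.7276·4 + 0.4851·(-1) = 0.4851.
u_2 = a_2 − 0.4851·q_1 = (-4.2353, 3.6471, -1.2353).
r_{22} = ‖u_2‖ = 5.7240.

r_{22} = 5.7240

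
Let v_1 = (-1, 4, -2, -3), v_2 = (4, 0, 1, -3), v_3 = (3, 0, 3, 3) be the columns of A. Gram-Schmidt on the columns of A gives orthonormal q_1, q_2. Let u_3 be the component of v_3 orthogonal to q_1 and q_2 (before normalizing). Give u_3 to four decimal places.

q_1 = v_1/‖v_1‖ = (-1, 4, -2, -3)/5.4772 = (-0.1826, 0.7303, -0.3651, -0.5477).
r_{12} = q_1·v_2 = 0.5477.
u_2 = v_2 − 0.5477·q_1 = (4.1000, -0.4000, 1.2000, -2.7000).
‖u_2‖ = 5.0695, so q_2 = (0.8088, -0.0789, 0.2367, -0.5326).
r_{13} = q_1·v_3 = -3.2863; r_{23} = q_2·v_3 = 1.5386.
u_3 = v_3 + 3.2863·q_1 − 1.5386·q_2 = (1.1556, 2.5214, 1.4358, 2.0195).

u_3 = (1.1556, 2.5214, 1.4358, 2.0195)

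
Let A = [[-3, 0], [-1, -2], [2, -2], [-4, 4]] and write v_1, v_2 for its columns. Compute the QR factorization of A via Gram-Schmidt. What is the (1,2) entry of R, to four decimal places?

r_{12} = -3.2863

q_1 = v_1/‖v_1‖ = (-3, -1, 2, -4)/5.4772 = (-0.5477, -0.1826, 0.3651, -0.7303).
r_{12} = q_1·v_2 = -3.2863.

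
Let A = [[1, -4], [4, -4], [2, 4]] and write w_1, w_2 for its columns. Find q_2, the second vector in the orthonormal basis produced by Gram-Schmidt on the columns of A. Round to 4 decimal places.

w_1 = (1, 4, 2); ‖w_1‖ = 4.5826, so q_1 = (0.2182, 0.8729, 0.4364).
q_1·w_2 = 0.2182·(-4) + 0.8729·(-4) + 0.4364·4 = -2.6186.
u_2 = w_2 + 2.6186·q_1 = (-3.4286, -1.7143, 5.1429).
‖u_2‖ = 6.4143, so q_2 = (-0.5345, -0.2673, 0.8018).

q_2 = (-0.5345, -0.2673, 0.8018)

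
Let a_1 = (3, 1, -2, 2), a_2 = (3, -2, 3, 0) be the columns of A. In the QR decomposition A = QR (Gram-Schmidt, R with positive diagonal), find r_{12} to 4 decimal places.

r_{12} = 0.2357

a_1 = (3, 1, -2, 2); ‖a_1‖ = 4.2426, so e_1 = (0.7071, 0.2357, -0.4714, 0.4714).
r_{12} = e_1·a_2 = 0.2357.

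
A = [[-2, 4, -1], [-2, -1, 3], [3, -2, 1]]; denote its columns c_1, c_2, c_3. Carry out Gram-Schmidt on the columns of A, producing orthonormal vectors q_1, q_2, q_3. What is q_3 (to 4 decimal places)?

q_1 = c_1/‖c_1‖ = (-2, -2, 3)/4.1231 = (-0.4851, -0.4851, 0.7276).
r_{12} = q_1·c_2 = -2.9104.
u_2 = c_2 + 2.9104·q_1 = (2.5882, -2.4118, 0.1176).
‖u_2‖ = 3.5397, so q_2 = (0.7312, -0.6813, 0.0332).
r_{13} = q_1·c_3 = -0.2425; r_{23} = q_2·c_3 = -2.7420.
u_3 = c_3 + 0.2425·q_1 + 2.7420·q_2 = (0.8873, 1.0141, 1.2676).
‖u_3‖ = 1.8500, so q_3 = (0.4796, 0.5482, 0.6852).

q_3 = (0.4796, 0.5482, 0.6852)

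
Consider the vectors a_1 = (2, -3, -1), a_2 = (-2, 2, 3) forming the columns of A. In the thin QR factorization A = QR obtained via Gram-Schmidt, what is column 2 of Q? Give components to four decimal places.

a_1 = (2, -3, -1); ‖a_1‖ = 3.7417, so e_1 = (0.5345, -0.8018, -0.2673).
e_1·a_2 = 0.5345·(-2) + (-0.8018)·2 + (-0.2673)·3 = -3.4744.
u_2 = a_2 + 3.4744·e_1 = (-0.1429, -0.7857, 2.0714).
‖u_2‖ = 2.2200, so e_2 = (-0.0643, -0.3539, 0.9331).

e_2 = (-0.0643, -0.3539, 0.9331)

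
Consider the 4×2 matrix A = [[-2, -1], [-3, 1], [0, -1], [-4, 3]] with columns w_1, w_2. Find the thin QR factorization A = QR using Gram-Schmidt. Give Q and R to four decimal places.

w_1 = (-2, -3, 0, -4); ‖w_1‖ = 5.3852, so q_1 = (-0.3714, -0.5571, 0.0000, -0.7428).
q_1·w_2 = (-0.3714)·(-1) + (-0.5571)·1 + 0.0000·(-1) + (-0.7428)·3 = -2.4140.
u_2 = w_2 + 2.4140·q_1 = (-1.8966, -0.3448, -1.0000, 1.2069).
‖u_2‖ = 2.4844, so q_2 = (-0.7634, -0.1388, -0.4025, 0.4858).

Q = [[-0.3714, -0.7634], [-0.5571, -0.1388], [0.0000, -0.4025], [-0.7428, 0.4858]], R = [[5.3852, -2.4140], [0.0000, 2.4844]]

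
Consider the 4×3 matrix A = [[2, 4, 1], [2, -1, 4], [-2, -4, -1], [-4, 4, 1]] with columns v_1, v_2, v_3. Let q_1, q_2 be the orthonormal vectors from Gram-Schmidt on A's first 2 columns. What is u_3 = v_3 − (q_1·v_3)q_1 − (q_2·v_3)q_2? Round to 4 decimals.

u_3 = (-0.2982, 3.5789, 0.2982, 1.4912)

q_1 = v_1/‖v_1‖ = (2, 2, -2, -4)/5.2915 = (0.3780, 0.3780, -0.3780, -0.7559).
r_{12} = q_1·v_2 = -0.3780.
u_2 = v_2 + 0.3780·q_1 = (4.1429, -0.8571, -4.1429, 3.7143).
‖u_2‖ = 6.9898, so q_2 = (0.5927, -0.1226, -0.5927, 0.5314).
r_{13} = q_1·v_3 = 1.5119; r_{23} = q_2·v_3 = 1.2263.
u_3 = v_3 − 1.5119·q_1 − 1.2263·q_2 = (-0.2982, 3.5789, 0.2982, 1.4912).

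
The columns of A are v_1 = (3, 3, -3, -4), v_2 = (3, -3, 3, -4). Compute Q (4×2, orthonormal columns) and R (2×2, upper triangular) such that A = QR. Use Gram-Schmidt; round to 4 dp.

Q = [[0.4575, 0.3882], [0.4575, -0.5392], [-0.4575, 0.5392], [-0.6100, -0.5176]], R = [[6.5574, 1.0675], [0.0000, 6.4700]]

v_1 = (3, 3, -3, -4); ‖v_1‖ = 6.5574, so e_1 = (0.4575, 0.4575, -0.4575, -0.6100).
e_1·v_2 = 0.4575·3 + 0.4575·(-3) + (-0.4575)·3 + (-0.6100)·(-4) = 1.0675.
u_2 = v_2 − 1.0675·e_1 = (2.5116, -3.4884, 3.4884, -3.3488).
‖u_2‖ = 6.4700, so e_2 = (0.3882, -0.5392, 0.5392, -0.5176).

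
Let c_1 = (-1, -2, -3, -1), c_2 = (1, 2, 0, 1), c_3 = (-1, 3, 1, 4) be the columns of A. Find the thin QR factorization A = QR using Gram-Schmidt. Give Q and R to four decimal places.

Q = [[-0.2582, 0.3162, -0.7071], [-0.5164, 0.6325, 0.0000], [-0.7746, -0.6325, 0.0000], [-0.2582, 0.3162, 0.7071]], R = [[3.8730, -1.5492, -3.0984], [0.0000, 1.8974, 2.2136], [0.0000, 0.0000, 3.5355]]

c_1 = (-1, -2, -3, -1); ‖c_1‖ = 3.8730, so e_1 = (-0.2582, -0.5164, -0.7746, -0.2582).
e_1·c_2 = (-0.2582)·1 + (-0.5164)·2 + (-0.7746)·0 + (-0.2582)·1 = -1.5492.
u_2 = c_2 + 1.5492·e_1 = (0.6000, 1.2000, -1.2000, 0.6000).
‖u_2‖ = 1.8974, so e_2 = (0.3162, 0.6325, -0.6325, 0.3162).
e_1·c_3 = (-0.2582)·(-1) + (-0.5164)·3 + (-0.7746)·1 + (-0.2582)·4 = -3.0984; e_2·c_3 = 0.3162·(-1) + 0.6325·3 + (-0.6325)·1 + 0.3162·4 = 2.2136.
u_3 = c_3 + 3.0984·e_1 − 2.2136·e_2 = (-2.5000, 0.0000, 0.0000, 2.5000).
‖u_3‖ = 3.5355, so e_3 = (-0.7071, 0.0000, 0.0000, 0.7071).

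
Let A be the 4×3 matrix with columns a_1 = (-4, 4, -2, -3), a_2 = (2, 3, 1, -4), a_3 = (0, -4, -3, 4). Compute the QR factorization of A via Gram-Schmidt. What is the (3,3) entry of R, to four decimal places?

a_1 = (-4, 4, -2, -3); ‖a_1‖ = 6.7082, so q_1 = (-0.5963, 0.5963, -0.2981, -0.4472).
q_1·a_2 = (-0.5963)·2 + 0.5963·3 + (-0.2981)·1 + (-0.4472)·(-4) = 2.0870.
u_2 = a_2 − 2.0870·q_1 = (3.2444, 1.7556, 1.6222, -3.0667).
‖u_2‖ = 5.0640, so q_2 = (0.6407, 0.3467, 0.3203, -0.6056).
q_1·a_3 = (-0.5963)·0 + 0.5963·(-4) + (-0.2981)·(-3) + (-0.4472)·4 = -3.2796; q_2·a_3 = 0.6407·0 + 0.3467·(-4) + 0.3203·(-3) + (-0.6056)·4 = -4.7700.
u_3 = a_3 + 3.2796·q_1 + 4.7700·q_2 = (1.1005, -0.3908, -2.4497, -0.3553).
r_{33} = ‖u_3‖ = 2.7370.

r_{33} = 2.7370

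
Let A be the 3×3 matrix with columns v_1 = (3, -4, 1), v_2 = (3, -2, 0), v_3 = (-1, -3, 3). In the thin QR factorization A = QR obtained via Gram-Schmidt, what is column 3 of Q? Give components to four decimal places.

v_1 = (3, -4, 1); ‖v_1‖ = 5.0990, so e_1 = (0.5883, -0.7845, 0.1961).
e_1·v_2 = 0.5883·3 + (-0.7845)·(-2) + 0.1961·0 = 3.3340.
u_2 = v_2 − 3.3340·e_1 = (1.0385, 0.6154, -0.6538).
‖u_2‖ = 1.3728, so e_2 = (0.7564, 0.4483, -0.4763).
e_1·v_3 = 0.5883·(-1) + (-0.7845)·(-3) + 0.1961·3 = 2.3534; e_2·v_3 = 0.7564·(-1) + 0.4483·(-3) + (-0.4763)·3 = -3.5301.
u_3 = v_3 − 2.3534·e_1 + 3.5301·e_2 = (0.2857, 0.4286, 0.8571).
‖u_3‖ = 1.0000, so e_3 = (0.2857, 0.4286, 0.8571).

e_3 = (0.2857, 0.4286, 0.8571)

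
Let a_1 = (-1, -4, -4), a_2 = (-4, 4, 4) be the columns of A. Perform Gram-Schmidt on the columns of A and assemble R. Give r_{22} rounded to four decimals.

r_{22} = 4.9237

e_1 = a_1/‖a_1‖ = (-1, -4, -4)/5.7446 = (-0.1741, -0.6963, -0.6963).
r_{12} = e_1·a_2 = -4.8742.
u_2 = a_2 + 4.8742·e_1 = (-4.8485, 0.6061, 0.6061).
r_{22} = ‖u_2‖ = 4.9237.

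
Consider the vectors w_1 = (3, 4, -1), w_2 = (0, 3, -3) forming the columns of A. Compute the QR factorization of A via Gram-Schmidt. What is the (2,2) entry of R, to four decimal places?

r_{22} = 3.0571

w_1 = (3, 4, -1); ‖w_1‖ = 5.0990, so e_1 = (0.5883, 0.7845, -0.1961).
e_1·w_2 = 0.5883·0 + 0.7845·3 + (-0.1961)·(-3) = 2.9417.
u_2 = w_2 − 2.9417·e_1 = (-1.7308, 0.6923, -2.4231).
r_{22} = ‖u_2‖ = 3.0571.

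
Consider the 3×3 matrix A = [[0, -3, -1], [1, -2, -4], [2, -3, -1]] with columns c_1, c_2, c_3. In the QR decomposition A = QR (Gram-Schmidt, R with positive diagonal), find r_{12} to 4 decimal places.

c_1 = (0, 1, 2); ‖c_1‖ = 2.2361, so q_1 = (0.0000, 0.4472, 0.8944).
r_{12} = q_1·c_2 = -3.5777.

r_{12} = -3.5777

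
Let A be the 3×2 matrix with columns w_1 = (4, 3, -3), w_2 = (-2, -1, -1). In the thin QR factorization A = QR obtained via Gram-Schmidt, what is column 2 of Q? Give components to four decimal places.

w_1 = (4, 3, -3); ‖w_1‖ = 5.8310, so e_1 = (0.6860, 0.5145, -0.5145).
e_1·w_2 = 0.6860·(-2) + 0.5145·(-1) + (-0.5145)·(-1) = -1.3720.
u_2 = w_2 + 1.3720·e_1 = (-1.0588, -0.2941, -1.7059).
‖u_2‖ = 2.0292, so e_2 = (-0.5218, -0.1449, -0.8407).

e_2 = (-0.5218, -0.1449, -0.8407)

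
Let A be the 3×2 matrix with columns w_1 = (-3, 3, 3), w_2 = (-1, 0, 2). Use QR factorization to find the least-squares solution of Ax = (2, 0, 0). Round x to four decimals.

e_1 = w_1/‖w_1‖ = (-3, 3, 3)/5.1962 = (-0.5774, 0.5774, 0.5774).
r_{12} = e_1·w_2 = 1.7321.
u_2 = w_2 − 1.7321·e_1 = (0.0000, -1.0000, 1.0000).
‖u_2‖ = 1.4142, so e_2 = (0.0000, -0.7071, 0.7071).
Qᵀb = (-1.1547, 0.0000).
Back-substitute: x_2 = 0.0000/1.4142 = 0.0000.
x_1 = (-1.1547 − 1.7321·0.0000)/5.1962 = -0.2222.

x = (-0.2222, 0.0000)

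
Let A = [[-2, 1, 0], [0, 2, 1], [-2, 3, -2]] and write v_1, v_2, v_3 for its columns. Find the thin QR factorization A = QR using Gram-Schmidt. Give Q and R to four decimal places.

Q = [[-0.7071, -0.4082, 0.5774], [0.0000, 0.8165, 0.5774], [-0.7071, 0.4082, -0.5774]], R = [[2.8284, -2.8284, 1.4142], [0.0000, 2.4495, 0.0000], [0.0000, 0.0000, 1.7321]]

v_1 = (-2, 0, -2); ‖v_1‖ = 2.8284, so q_1 = (-0.7071, 0.0000, -0.7071).
q_1·v_2 = (-0.7071)·1 + 0.0000·2 + (-0.7071)·3 = -2.8284.
u_2 = v_2 + 2.8284·q_1 = (-1.0000, 2.0000, 1.0000).
‖u_2‖ = 2.4495, so q_2 = (-0.4082, 0.8165, 0.4082).
q_1·v_3 = (-0.7071)·0 + 0.0000·1 + (-0.7071)·(-2) = 1.4142; q_2·v_3 = (-0.4082)·0 + 0.8165·1 + 0.4082·(-2) = 0.0000.
u_3 = v_3 − 1.4142·q_1 + 0.0000·q_2 = (1.0000, 1.0000, -1.0000).
‖u_3‖ = 1.7321, so q_3 = (0.5774, 0.5774, -0.5774).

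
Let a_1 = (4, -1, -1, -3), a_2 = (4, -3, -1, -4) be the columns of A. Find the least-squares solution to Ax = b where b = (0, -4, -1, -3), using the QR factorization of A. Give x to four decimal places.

q_1 = a_1/‖a_1‖ = (4, -1, -1, -3)/5.1962 = (0.7698, -0.1925, -0.1925, -0.5774).
r_{12} = q_1·a_2 = 6.1584.
u_2 = a_2 − 6.1584·q_1 = (-0.7407, -1.8148, 0.1852, -0.4444).
‖u_2‖ = 2.0184, so q_2 = (-0.3670, -0.8991, 0.0917, -0.2202).
Qᵀb = (2.6943, 4.1653).
Back-substitute: x_2 = 4.1653/2.0184 = 2.0636.
x_1 = (2.6943 − 6.1584·2.0636)/5.1962 = -1.9273.

x = (-1.9273, 2.0636)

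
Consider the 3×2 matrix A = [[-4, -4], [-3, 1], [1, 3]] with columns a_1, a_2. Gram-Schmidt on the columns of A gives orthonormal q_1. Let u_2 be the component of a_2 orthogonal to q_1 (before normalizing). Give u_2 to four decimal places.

a_1 = (-4, -3, 1); ‖a_1‖ = 5.0990, so q_1 = (-0.7845, -0.5883, 0.1961).
q_1·a_2 = (-0.7845)·(-4) + (-0.5883)·1 + 0.1961·3 = 3.1379.
u_2 = a_2 − 3.1379·q_1 = (-1.5385, 2.8462, 2.3846).

u_2 = (-1.5385, 2.8462, 2.3846)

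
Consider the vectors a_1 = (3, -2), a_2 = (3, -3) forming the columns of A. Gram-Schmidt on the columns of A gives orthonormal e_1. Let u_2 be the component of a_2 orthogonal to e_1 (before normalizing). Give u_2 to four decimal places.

a_1 = (3, -2); ‖a_1‖ = 3.6056, so e_1 = (0.8321, -0.5547).
e_1·a_2 = 0.8321·3 + (-0.5547)·(-3) = 4.1603.
u_2 = a_2 − 4.1603·e_1 = (-0.4615, -0.6923).

u_2 = (-0.4615, -0.6923)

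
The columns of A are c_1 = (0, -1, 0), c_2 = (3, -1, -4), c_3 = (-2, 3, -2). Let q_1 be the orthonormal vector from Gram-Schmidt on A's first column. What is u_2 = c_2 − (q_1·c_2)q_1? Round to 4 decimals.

c_1 = (0, -1, 0); ‖c_1‖ = 1.0000, so q_1 = (0.0000, -1.0000, 0.0000).
q_1·c_2 = 0.0000·3 + (-1.0000)·(-1) + 0.0000·(-4) = 1.0000.
u_2 = c_2 − 1.0000·q_1 = (3.0000, 0.0000, -4.0000).

u_2 = (3.0000, 0.0000, -4.0000)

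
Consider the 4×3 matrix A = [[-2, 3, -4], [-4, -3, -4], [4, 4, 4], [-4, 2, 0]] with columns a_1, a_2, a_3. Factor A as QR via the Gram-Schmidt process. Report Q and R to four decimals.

q_1 = a_1/‖a_1‖ = (-2, -4, 4, -4)/7.2111 = (-0.2774, -0.5547, 0.5547, -0.5547).
r_{12} = q_1·a_2 = 1.9415.
u_2 = a_2 − 1.9415·q_1 = (3.5385, -1.9231, 2.9231, 3.0769).
‖u_2‖ = 5.8507, so q_2 = (0.6048, -0.3287, 0.4996, 0.5259).
r_{13} = q_1·a_3 = 5.5470; r_{23} = q_2·a_3 = 0.8940.
u_3 = a_3 − 5.5470·q_1 − 0.8940·q_2 = (-3.0022, -0.6292, 0.4764, 2.6067).
‖u_3‖ = 4.0536, so q_3 = (-0.7406, -0.1552, 0.1175, 0.6431).

Q = [[-0.2774, 0.6048, -0.7406], [-0.5547, -0.3287, -0.1552], [0.5547, 0.4996, 0.1175], [-0.5547, 0.5259, 0.6431]], R = [[7.2111, 1.9415, 5.5470], [0.0000, 5.8507, 0.8940], [0.0000, 0.0000, 4.0536]]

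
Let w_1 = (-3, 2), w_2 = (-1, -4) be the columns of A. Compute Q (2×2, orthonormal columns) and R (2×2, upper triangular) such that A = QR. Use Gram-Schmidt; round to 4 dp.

Q = [[-0.8321, -0.5547], [0.5547, -0.8321]], R = [[3.6056, -1.3868], [0.0000, 3.8829]]

q_1 = w_1/‖w_1‖ = (-3, 2)/3.6056 = (-0.8321, 0.5547).
r_{12} = q_1·w_2 = -1.3868.
u_2 = w_2 + 1.3868·q_1 = (-2.1538, -3.2308).
‖u_2‖ = 3.8829, so q_2 = (-0.5547, -0.8321).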